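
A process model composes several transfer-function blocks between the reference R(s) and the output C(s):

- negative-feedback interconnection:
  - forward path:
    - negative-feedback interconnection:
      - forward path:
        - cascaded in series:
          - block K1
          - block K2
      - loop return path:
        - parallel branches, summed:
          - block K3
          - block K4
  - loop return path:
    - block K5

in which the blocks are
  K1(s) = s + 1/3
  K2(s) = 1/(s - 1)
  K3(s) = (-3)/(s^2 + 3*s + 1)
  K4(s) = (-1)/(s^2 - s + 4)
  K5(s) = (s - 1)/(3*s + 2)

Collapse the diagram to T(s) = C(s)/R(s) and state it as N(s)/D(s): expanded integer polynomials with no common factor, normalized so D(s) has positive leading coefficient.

1. series reduction of K1, K2: (3*s + 1)/(3*s - 3)
2. reduce the parallel group K3, K4: (-4*s^2 - 13)/(s^4 + 2*s^3 + 2*s^2 + 11*s + 4)
3. feedback reduction of (K1*K2), (K3+K4): (3*s^5 + 7*s^4 + 8*s^3 + 35*s^2 + 23*s + 4)/(3*s^5 + 3*s^4 - 12*s^3 + 23*s^2 - 60*s - 25)
4. reduce the feedback loop with forward [(K1*K2)/(1+(K1*K2)*(K3+K4))] and return K5, giving the overall T(s)

Hence the answer: (9*s^6 + 27*s^5 + 38*s^4 + 121*s^3 + 139*s^2 + 58*s + 8)/(12*s^6 + 19*s^5 - 29*s^4 + 72*s^3 - 146*s^2 - 214*s - 54)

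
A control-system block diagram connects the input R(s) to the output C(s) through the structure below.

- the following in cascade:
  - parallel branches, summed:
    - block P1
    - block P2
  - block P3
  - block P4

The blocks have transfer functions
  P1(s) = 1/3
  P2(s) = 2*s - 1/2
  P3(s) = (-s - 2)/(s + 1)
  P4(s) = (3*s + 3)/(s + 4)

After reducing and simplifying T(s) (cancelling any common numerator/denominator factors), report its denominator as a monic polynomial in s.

(1) add P1, P2 (parallel), giving 2*s - 1/6
(2) combine (P1+P2), P3, P4 in series, giving (-12*s^2 - 23*s + 2)/(2*s + 8)
Step 2 gives the fully reduced T(s), with no common factor left to cancel. The denominator's leading coefficient is 2, so divide each of its coefficients by 2 to get the monic form.

Therefore the answer is s + 4.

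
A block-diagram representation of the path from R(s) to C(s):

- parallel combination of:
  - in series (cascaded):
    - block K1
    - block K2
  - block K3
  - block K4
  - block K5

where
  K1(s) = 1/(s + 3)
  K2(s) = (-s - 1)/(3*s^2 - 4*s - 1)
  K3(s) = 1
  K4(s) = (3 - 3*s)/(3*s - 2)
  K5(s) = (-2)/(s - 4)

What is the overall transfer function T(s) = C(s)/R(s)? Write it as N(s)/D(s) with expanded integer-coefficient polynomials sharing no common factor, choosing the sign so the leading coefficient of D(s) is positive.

1. series reduction of K1, K2 = (-s - 1)/(3*s^3 + 5*s^2 - 13*s - 3)
2. reduce the parallel group (K1*K2), K3, K4, K5, giving the overall T(s)

Final answer: (-15*s^4 - 28*s^3 + 76*s^2 + 21*s - 8)/(9*s^5 - 27*s^4 - 85*s^3 + 213*s^2 - 62*s - 24)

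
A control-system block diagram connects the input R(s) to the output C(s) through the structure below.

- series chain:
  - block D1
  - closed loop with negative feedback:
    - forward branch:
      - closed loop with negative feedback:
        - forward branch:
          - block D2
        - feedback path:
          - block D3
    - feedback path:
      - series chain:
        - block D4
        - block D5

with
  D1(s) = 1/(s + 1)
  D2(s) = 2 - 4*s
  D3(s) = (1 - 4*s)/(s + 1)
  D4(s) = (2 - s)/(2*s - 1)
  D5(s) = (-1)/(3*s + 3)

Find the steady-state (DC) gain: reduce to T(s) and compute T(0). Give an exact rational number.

Step 1 - collapse the loop (D2 forward, D3 return) -> (-4*s^2 - 2*s + 2)/(16*s^2 - 11*s + 3)
Step 2 - series reduction of D4, D5 -> (s - 2)/(6*s^2 + 3*s - 3)
Step 3 - collapse the loop ([D2/(1+D2*D3)] forward, (D4*D5) return) -> (-12*s^2 - 6*s + 6)/(48*s^2 - 35*s + 13)
Step 4 - cascade D1, [[D2/(1+D2*D3)]/(1+[D2/(1+D2*D3)]*(D4*D5))] -> (6 - 12*s)/(48*s^2 - 35*s + 13)
Step 4 gives the overall T(s). Then T(0) = 6/13.

Therefore the answer is 6/13.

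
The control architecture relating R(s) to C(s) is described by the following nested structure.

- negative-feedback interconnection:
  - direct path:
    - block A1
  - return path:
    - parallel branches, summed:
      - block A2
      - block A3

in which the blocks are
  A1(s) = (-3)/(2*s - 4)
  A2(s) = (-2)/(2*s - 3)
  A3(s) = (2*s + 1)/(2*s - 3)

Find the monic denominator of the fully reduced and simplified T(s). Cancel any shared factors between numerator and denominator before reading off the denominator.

The answer is s^2 - 5*s + 15/4.

Reasoning:
1. sum the parallel branches A2, A3 gives (2*s - 1)/(2*s - 3)
2. apply the feedback formula to A1, (A2+A3) gives (9 - 6*s)/(4*s^2 - 20*s + 15)
T(s) is the step-2 result (common factors already cancelled). Leading coefficient of the denominator: 4. Divide through by 4 for the monic polynomial.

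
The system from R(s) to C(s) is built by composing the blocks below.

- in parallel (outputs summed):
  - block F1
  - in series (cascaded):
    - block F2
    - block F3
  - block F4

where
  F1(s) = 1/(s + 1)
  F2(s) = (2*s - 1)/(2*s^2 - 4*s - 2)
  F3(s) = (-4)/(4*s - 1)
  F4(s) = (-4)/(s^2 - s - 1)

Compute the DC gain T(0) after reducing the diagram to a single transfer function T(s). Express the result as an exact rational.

(1) multiply F2, F3 (series); result (2 - 4*s)/(4*s^3 - 9*s^2 - 2*s + 1)
(2) sum the parallel branches F1, (F2*F3), F4; result (4*s^5 - 33*s^4 + 25*s^3 + 64*s^2 + 5*s - 7)/(4*s^6 - 9*s^5 - 10*s^4 + 15*s^3 + 13*s^2 - 1)
That last expression is T(s); at s = 0 only the constant terms survive, so T(0) = -7/(-1) = 7.

Therefore the answer is 7.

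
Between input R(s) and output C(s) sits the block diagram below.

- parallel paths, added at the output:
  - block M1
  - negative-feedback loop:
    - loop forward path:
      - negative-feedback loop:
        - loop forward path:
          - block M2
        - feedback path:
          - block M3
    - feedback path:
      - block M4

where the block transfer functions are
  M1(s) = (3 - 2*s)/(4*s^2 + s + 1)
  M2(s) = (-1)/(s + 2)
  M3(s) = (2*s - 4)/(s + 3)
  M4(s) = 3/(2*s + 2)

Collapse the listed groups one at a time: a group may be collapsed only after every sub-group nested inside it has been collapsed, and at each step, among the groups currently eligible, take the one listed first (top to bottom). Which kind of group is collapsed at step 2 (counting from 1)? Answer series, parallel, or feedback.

The answer is feedback.

Reasoning:
Step 1 - apply the feedback formula to M2, M3
Step 2 - apply the feedback formula to [M2/(1+M2*M3)], M4
Step 3 - reduce the parallel group M1, [[M2/(1+M2*M3)]/(1+[M2/(1+M2*M3)]*M4)]
So the answer for step 2 is feedback.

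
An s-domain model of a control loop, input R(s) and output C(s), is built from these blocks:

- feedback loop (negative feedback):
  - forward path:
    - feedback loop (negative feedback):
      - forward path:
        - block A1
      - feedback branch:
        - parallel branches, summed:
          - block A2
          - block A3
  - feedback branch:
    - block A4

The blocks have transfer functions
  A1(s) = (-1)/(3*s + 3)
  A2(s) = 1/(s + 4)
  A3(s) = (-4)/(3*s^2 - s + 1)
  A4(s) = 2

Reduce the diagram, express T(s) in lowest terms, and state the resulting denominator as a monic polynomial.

Step 1 - parallel reduction of A2, A3; result (3*s^2 - 5*s - 15)/(3*s^3 + 11*s^2 - 3*s + 4)
Step 2 - feedback reduction of A1, (A2+A3); result (-3*s^3 - 11*s^2 + 3*s - 4)/(9*s^4 + 42*s^3 + 21*s^2 + 8*s + 27)
Step 3 - reduce the feedback loop with forward [A1/(1+A1*(A2+A3))] and return A4; result (-3*s^3 - 11*s^2 + 3*s - 4)/(9*s^4 + 36*s^3 - s^2 + 14*s + 19)
T(s) is the step-3 result (common factors already cancelled). Leading coefficient of the denominator: 9. Divide through by 9 for the monic polynomial.

Answer: s^4 + 4*s^3 - s^2/9 + 14*s/9 + 19/9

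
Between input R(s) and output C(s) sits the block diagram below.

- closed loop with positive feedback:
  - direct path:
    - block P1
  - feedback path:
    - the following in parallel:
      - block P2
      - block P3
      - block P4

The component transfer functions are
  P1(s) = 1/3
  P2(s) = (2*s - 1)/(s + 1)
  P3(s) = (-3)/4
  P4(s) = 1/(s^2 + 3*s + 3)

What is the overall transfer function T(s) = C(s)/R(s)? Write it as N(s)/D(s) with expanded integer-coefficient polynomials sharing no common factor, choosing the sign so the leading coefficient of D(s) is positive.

Step 1 - sum the parallel branches P2, P3, P4: (5*s^3 + 8*s^2 - 2*s - 17)/(4*s^3 + 16*s^2 + 24*s + 12)
Step 2 - reduce the feedback loop with forward P1 and return (P2+P3+P4), which is the overall transfer function T(s) = C(s)/R(s) in lowest terms

Final answer: (4*s^3 + 16*s^2 + 24*s + 12)/(7*s^3 + 40*s^2 + 74*s + 53)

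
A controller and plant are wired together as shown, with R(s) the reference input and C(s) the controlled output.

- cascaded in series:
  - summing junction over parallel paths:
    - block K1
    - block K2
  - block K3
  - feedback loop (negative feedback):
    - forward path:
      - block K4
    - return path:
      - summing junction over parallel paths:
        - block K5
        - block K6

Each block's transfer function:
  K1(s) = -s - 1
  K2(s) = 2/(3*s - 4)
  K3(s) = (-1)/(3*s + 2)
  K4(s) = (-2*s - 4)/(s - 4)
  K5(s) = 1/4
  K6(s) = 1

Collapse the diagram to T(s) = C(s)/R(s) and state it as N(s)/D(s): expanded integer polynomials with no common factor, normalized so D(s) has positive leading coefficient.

The answer is (12*s^3 + 20*s^2 - 32*s - 48)/(27*s^3 + 144*s^2 - 132*s - 144).

Reasoning:
[1] combine K1, K2 in parallel = (-3*s^2 + s + 6)/(3*s - 4)
[2] combine K5, K6 in parallel = 5/4
[3] close the feedback loop around K4, (K5+K6) = (4*s + 8)/(3*s + 18)
[4] multiply (K1+K2), K3, [K4/(1+K4*(K5+K6))] (series); the result is T(s) itself (integer coefficients, no common factor, positive leading denominator coefficient)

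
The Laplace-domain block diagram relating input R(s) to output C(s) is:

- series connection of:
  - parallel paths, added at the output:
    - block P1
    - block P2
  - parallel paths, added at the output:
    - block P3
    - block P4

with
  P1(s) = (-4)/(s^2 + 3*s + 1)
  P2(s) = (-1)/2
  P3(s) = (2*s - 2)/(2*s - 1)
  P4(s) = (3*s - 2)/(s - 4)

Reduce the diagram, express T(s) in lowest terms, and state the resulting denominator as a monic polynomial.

(1) sum the parallel branches P1, P2 = (-s^2 - 3*s - 9)/(2*s^2 + 6*s + 2)
(2) parallel reduction of P3, P4 = (8*s^2 - 17*s + 10)/(2*s^2 - 9*s + 4)
(3) multiply (P1+P2), (P3+P4) (series) = (-8*s^4 - 7*s^3 - 31*s^2 + 123*s - 90)/(4*s^4 - 6*s^3 - 42*s^2 + 6*s + 8)
Step 3 gives the fully reduced T(s), with no common factor left to cancel. The denominator's leading coefficient is 4, so divide each of its coefficients by 4 to get the monic form.

Answer: s^4 - 3*s^3/2 - 21*s^2/2 + 3*s/2 + 2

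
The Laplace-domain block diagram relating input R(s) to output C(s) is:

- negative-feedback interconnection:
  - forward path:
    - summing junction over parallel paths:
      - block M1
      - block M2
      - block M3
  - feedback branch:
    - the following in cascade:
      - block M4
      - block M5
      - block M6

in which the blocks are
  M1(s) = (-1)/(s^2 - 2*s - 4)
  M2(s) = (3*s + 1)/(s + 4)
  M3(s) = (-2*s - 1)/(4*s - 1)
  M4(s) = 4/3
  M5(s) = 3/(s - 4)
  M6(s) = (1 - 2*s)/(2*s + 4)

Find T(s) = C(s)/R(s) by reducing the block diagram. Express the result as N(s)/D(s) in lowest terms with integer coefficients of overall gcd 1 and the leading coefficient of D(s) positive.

(1) sum the parallel branches M1, M2, M3, giving (10*s^4 - 28*s^3 - 33*s^2 + 27*s + 24)/(4*s^4 + 7*s^3 - 50*s^2 - 52*s + 16)
(2) multiply M4, M5, M6 (series), giving (2 - 4*s)/(s^2 - 2*s - 8)
(3) feedback reduction of (M1+M2+M3), (M4*M5*M6), giving the overall T(s)

Answer: (10*s^6 - 48*s^5 - 57*s^4 + 317*s^3 + 234*s^2 - 264*s - 192)/(4*s^6 - 41*s^5 + 36*s^4 + 68*s^3 + 346*s^2 + 342*s - 80)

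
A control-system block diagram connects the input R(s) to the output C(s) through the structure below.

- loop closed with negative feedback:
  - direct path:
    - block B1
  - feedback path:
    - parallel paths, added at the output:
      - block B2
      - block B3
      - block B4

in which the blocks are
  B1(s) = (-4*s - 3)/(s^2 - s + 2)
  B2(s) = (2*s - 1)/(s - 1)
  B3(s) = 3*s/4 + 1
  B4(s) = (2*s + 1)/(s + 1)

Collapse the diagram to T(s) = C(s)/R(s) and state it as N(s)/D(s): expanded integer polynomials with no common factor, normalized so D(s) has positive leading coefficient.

Step 1 - parallel reduction of B2, B3, B4 gives (3*s^3 + 20*s^2 - 3*s - 12)/(4*s^2 - 4)
Step 2 - close the feedback loop around B1, (B2+B3+B4): this yields T(s), and no further normalization is needed

Final answer: (16*s^3 + 12*s^2 - 16*s - 12)/(8*s^4 + 93*s^3 + 44*s^2 - 61*s - 28)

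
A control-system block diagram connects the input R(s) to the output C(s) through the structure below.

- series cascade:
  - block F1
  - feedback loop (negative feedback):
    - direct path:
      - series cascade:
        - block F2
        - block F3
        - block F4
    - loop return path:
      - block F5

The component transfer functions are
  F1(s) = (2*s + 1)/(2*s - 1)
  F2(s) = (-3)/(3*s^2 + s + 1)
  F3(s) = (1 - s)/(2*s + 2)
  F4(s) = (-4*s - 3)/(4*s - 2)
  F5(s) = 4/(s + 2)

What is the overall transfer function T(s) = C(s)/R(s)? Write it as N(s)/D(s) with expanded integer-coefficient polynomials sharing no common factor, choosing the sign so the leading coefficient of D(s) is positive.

(1) reduce the series chain F2, F3, F4 = (-12*s^2 + 3*s + 9)/(24*s^4 + 20*s^3 - 4)
(2) close the feedback loop around (F2*F3*F4), F5 = (-12*s^3 - 21*s^2 + 15*s + 18)/(24*s^5 + 68*s^4 + 40*s^3 - 48*s^2 + 8*s + 28)
(3) multiply F1, [(F2*F3*F4)/(1+(F2*F3*F4)*F5)] (series) - this is the overall T(s), already in the required normalized form

Hence the answer: (-24*s^4 - 54*s^3 + 9*s^2 + 51*s + 18)/(48*s^6 + 112*s^5 + 12*s^4 - 136*s^3 + 64*s^2 + 48*s - 28)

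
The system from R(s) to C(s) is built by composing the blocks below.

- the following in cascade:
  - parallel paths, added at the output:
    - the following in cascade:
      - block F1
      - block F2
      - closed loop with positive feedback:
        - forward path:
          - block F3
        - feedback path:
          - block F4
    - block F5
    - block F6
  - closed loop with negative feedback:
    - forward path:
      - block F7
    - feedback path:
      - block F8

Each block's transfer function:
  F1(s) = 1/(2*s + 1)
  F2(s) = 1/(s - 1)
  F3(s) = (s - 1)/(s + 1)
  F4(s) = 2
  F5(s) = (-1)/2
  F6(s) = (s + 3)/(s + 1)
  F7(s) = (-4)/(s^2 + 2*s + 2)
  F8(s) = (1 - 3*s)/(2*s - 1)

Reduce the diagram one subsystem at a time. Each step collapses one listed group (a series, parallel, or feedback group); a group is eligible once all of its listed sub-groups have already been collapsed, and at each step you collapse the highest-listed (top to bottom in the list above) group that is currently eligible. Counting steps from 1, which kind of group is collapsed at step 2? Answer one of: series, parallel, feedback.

The answer is series.

Reasoning:
Step 1 - collapse the loop (F3 forward, F4 return)
Step 2 - series reduction of F1, F2, [F3/(1-F3*F4)]
Step 3 - combine (F1*F2*[F3/(1-F3*F4)]), F5, F6 in parallel
Step 4 - apply the feedback formula to F7, F8
Step 5 - multiply ((F1*F2*[F3/(1-F3*F4)])+F5+F6), [F7/(1+F7*F8)] (series)
At step 2 the group reduced is series.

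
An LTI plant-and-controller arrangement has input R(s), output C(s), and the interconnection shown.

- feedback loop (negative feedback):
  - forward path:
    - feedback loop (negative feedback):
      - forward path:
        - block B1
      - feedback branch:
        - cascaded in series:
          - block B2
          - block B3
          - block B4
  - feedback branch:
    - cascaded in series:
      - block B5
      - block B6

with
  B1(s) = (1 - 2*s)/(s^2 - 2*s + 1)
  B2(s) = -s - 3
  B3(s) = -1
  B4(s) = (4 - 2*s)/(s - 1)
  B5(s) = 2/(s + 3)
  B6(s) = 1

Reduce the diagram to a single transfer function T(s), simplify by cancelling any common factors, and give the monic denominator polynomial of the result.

[1] series reduction of B2, B3, B4 gives (-2*s^2 - 2*s + 12)/(s - 1)
[2] apply the feedback formula to B1, (B2*B3*B4) gives (-2*s^2 + 3*s - 1)/(5*s^3 - s^2 - 23*s + 11)
[3] cascade B5, B6 gives 2/(s + 3)
[4] collapse the loop ([B1/(1+B1*(B2*B3*B4))] forward, (B5*B6) return) gives (-2*s^3 - 3*s^2 + 8*s - 3)/(5*s^4 + 14*s^3 - 30*s^2 - 52*s + 31)
No further cancellation is possible in the step-4 result, so that is T(s). Its denominator becomes monic after dividing by the leading coefficient 5.

Hence the answer: s^4 + 14*s^3/5 - 6*s^2 - 52*s/5 + 31/5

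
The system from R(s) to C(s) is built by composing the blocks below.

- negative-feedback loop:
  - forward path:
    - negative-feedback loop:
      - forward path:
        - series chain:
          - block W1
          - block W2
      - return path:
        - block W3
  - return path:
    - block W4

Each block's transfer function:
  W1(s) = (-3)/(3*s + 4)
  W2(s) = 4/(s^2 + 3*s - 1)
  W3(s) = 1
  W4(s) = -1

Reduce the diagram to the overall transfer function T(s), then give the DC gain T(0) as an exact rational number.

[1] cascade W1, W2, giving (-12)/(3*s^3 + 13*s^2 + 9*s - 4)
[2] feedback reduction of (W1*W2), W3, giving (-12)/(3*s^3 + 13*s^2 + 9*s - 16)
[3] close the feedback loop around [(W1*W2)/(1+(W1*W2)*W3)], W4, giving (-12)/(3*s^3 + 13*s^2 + 9*s - 4)
Evaluating the step-3 result (the overall T(s)) at s = 0 gives T(0) = -12/(-4) = 3.

Final answer: 3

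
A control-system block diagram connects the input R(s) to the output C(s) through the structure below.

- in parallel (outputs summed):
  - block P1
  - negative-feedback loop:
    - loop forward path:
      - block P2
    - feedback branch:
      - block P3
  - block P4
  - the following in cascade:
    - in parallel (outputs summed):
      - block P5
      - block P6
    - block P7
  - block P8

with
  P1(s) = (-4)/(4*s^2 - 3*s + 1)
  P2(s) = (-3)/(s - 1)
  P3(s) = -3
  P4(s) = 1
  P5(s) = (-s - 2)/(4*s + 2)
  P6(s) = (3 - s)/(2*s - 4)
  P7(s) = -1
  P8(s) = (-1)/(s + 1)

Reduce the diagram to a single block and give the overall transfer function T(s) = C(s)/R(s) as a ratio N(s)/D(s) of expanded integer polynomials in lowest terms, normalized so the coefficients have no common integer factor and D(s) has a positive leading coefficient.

Step 1. reduce the feedback loop with forward P2 and return P3 = (-3)/(s + 8)
Step 2. reduce the parallel group P5, P6 = (-3*s^2 + 5*s + 7)/(4*s^2 - 6*s - 4)
Step 3. reduce the series chain (P5+P6), P7 = (3*s^2 - 5*s - 7)/(4*s^2 - 6*s - 4)
Step 4. combine P1, [P2/(1+P2*P3)], P4, ((P5+P6)*P7), P8 in parallel, giving the overall T(s)

Answer: (28*s^6 + 123*s^5 - 413*s^4 - 282*s^3 + 169*s^2 + 363*s + 84)/(16*s^6 + 108*s^5 - 190*s^4 - 228*s^3 + 98*s^2 + 12*s - 32)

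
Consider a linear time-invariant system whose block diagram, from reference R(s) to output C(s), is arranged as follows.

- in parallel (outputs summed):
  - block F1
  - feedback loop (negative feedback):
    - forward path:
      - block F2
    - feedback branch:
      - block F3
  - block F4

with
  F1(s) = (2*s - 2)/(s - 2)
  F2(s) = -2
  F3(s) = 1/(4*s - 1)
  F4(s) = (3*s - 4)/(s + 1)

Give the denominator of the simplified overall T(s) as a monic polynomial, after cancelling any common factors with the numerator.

1. apply the feedback formula to F2, F3 gives (2 - 8*s)/(4*s - 3)
2. reduce the parallel group F1, [F2/(1+F2*F3)], F4 gives (12*s^3 - 45*s^2 + 68*s - 22)/(4*s^3 - 7*s^2 - 5*s + 6)
No further cancellation is possible in the step-2 result, so that is T(s). Its denominator becomes monic after dividing by the leading coefficient 4.

Final answer: s^3 - 7*s^2/4 - 5*s/4 + 3/2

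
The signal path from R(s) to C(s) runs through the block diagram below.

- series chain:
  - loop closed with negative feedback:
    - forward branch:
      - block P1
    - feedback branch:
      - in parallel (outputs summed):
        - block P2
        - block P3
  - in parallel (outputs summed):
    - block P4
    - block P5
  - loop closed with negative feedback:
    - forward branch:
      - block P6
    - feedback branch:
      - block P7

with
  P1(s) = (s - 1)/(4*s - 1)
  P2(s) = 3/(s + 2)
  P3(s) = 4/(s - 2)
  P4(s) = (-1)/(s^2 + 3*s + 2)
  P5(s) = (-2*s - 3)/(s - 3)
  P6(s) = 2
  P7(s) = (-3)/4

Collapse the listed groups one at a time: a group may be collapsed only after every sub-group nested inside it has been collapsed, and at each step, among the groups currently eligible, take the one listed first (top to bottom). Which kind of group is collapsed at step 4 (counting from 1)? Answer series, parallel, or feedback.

Step 1 - reduce the parallel group P2, P3
Step 2 - feedback reduction of P1, (P2+P3)
Step 3 - reduce the parallel group P4, P5
Step 4 - close the feedback loop around P6, P7
Step 5 - multiply [P1/(1+P1*(P2+P3))], (P4+P5), [P6/(1+P6*P7)] (series)
Step 4 collapses a feedback group.

Hence the answer: feedback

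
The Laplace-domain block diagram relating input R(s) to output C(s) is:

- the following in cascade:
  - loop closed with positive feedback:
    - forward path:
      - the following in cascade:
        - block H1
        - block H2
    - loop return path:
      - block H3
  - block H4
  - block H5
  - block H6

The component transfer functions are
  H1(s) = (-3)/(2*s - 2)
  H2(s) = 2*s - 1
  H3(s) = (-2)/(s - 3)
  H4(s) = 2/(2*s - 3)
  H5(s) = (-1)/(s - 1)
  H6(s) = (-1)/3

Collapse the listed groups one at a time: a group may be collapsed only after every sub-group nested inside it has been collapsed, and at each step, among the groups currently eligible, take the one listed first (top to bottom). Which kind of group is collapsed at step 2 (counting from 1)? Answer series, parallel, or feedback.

Step 1. cascade H1, H2
Step 2. apply the feedback formula to (H1*H2), H3
Step 3. combine [(H1*H2)/(1-(H1*H2)*H3)], H4, H5, H6 in series
The group at step 2 is a feedback group.

Final answer: feedback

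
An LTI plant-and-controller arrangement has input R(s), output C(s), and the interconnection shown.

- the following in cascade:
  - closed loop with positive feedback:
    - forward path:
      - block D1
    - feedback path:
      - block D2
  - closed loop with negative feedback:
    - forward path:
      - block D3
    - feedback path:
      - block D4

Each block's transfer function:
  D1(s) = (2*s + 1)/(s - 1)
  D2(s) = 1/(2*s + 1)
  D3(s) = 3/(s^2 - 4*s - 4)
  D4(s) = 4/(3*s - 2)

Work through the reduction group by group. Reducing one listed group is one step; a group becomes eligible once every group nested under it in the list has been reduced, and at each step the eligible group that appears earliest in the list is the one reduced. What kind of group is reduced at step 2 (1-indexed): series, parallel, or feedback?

1. feedback reduction of D1, D2
2. apply the feedback formula to D3, D4
3. multiply [D1/(1-D1*D2)], [D3/(1+D3*D4)] (series)
Step 2 collapses a feedback group.

Final answer: feedback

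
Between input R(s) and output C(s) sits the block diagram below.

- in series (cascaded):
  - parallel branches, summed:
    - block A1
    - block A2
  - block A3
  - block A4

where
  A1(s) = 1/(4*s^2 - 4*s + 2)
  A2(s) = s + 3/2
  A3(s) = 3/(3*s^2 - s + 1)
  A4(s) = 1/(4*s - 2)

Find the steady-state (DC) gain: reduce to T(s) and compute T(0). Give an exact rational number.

Step 1. combine A1, A2 in parallel = (2*s^3 + s^2 - 2*s + 2)/(2*s^2 - 2*s + 1)
Step 2. series reduction of (A1+A2), A3, A4 = (6*s^3 + 3*s^2 - 6*s + 6)/(24*s^5 - 44*s^4 + 44*s^3 - 26*s^2 + 10*s - 2)
That last expression is T(s); at s = 0 only the constant terms survive, so T(0) = 6/(-2) = -3.

Hence the answer: -3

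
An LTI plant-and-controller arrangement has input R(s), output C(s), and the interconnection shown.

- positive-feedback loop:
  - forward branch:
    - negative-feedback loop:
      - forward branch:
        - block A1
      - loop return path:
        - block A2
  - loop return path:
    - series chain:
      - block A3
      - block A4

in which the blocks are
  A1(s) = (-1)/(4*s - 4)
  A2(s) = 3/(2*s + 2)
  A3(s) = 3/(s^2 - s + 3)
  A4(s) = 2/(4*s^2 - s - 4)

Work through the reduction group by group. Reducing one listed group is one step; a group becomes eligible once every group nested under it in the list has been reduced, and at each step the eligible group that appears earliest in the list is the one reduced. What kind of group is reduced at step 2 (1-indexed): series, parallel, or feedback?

1. feedback reduction of A1, A2
2. cascade A3, A4
3. apply the feedback formula to [A1/(1+A1*A2)], (A3*A4)
The group at step 2 is a series group.

Answer: series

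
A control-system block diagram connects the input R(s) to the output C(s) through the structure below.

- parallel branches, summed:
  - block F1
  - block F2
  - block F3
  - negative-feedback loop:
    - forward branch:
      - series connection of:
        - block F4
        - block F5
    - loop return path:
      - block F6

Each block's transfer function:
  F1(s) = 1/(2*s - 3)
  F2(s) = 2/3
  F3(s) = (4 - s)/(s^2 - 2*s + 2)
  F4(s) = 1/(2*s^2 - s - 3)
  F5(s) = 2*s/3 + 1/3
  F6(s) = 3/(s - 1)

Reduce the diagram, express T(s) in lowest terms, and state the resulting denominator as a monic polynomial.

Answer: s^6 - 5*s^5 + 41*s^4/4 - 17*s^3/2 - 5*s^2/2 + 10*s - 6

Working:
Step 1. cascade F4, F5, giving (2*s + 1)/(6*s^2 - 3*s - 9)
Step 2. close the feedback loop around (F4*F5), F6, giving (2*s^2 - s - 1)/(6*s^3 - 9*s^2 + 12)
Step 3. reduce the parallel group F1, F2, F3, [(F4*F5)/(1+(F4*F5)*F6)], giving (8*s^6 - 42*s^5 + 129*s^4 - 184*s^3 + 43*s^2 + 184*s - 162)/(12*s^6 - 60*s^5 + 123*s^4 - 102*s^3 - 30*s^2 + 120*s - 72)
That last expression is T(s), already simplified. Scaling its denominator by 1/12 (the reciprocal of the leading coefficient) yields the monic denominator.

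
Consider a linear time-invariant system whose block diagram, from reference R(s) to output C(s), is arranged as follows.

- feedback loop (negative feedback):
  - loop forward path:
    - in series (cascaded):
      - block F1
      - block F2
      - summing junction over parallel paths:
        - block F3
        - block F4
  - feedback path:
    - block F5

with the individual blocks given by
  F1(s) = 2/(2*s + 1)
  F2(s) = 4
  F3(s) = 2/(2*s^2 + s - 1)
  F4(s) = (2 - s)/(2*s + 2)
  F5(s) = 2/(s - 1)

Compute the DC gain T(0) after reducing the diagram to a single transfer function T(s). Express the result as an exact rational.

Step 1: combine F3, F4 in parallel; result (-2*s^2 + 5*s + 2)/(4*s^2 + 2*s - 2)
Step 2: series reduction of F1, F2, (F3+F4); result (-8*s^2 + 20*s + 8)/(4*s^3 + 4*s^2 - s - 1)
Step 3: apply the feedback formula to (F1*F2*(F3+F4)), F5; result (-8*s^3 + 28*s^2 - 12*s - 8)/(4*s^4 - 21*s^2 + 40*s + 17)
That last expression is T(s); at s = 0 only the constant terms survive, so T(0) = -8/17.

Therefore the answer is -8/17.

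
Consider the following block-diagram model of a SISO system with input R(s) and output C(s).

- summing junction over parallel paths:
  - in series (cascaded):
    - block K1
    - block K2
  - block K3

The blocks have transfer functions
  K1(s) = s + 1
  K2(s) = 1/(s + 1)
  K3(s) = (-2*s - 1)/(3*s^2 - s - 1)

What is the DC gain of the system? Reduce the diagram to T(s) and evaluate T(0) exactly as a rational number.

Step 1 - reduce the series chain K1, K2 -> 1
Step 2 - reduce the parallel group (K1*K2), K3 -> (3*s^2 - 3*s - 2)/(3*s^2 - s - 1)
DC gain: substitute s = 0 into T(s) from step 2: T(0) = -2/(-1) = 2.

Hence the answer: 2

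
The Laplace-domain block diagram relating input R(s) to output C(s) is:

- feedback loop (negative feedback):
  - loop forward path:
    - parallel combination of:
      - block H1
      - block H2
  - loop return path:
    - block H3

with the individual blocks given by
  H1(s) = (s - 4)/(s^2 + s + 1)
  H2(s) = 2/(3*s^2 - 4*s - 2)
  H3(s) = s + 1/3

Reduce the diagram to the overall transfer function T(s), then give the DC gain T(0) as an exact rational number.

Step 1: parallel reduction of H1, H2 gives (3*s^3 - 14*s^2 + 16*s + 10)/(3*s^4 - s^3 - 3*s^2 - 6*s - 2)
Step 2: feedback reduction of (H1+H2), H3 gives (9*s^3 - 42*s^2 + 48*s + 30)/(18*s^4 - 42*s^3 + 25*s^2 + 28*s + 4)
DC gain: substitute s = 0 into T(s) from step 2: T(0) = 30/4 = 15/2.

Hence the answer: 15/2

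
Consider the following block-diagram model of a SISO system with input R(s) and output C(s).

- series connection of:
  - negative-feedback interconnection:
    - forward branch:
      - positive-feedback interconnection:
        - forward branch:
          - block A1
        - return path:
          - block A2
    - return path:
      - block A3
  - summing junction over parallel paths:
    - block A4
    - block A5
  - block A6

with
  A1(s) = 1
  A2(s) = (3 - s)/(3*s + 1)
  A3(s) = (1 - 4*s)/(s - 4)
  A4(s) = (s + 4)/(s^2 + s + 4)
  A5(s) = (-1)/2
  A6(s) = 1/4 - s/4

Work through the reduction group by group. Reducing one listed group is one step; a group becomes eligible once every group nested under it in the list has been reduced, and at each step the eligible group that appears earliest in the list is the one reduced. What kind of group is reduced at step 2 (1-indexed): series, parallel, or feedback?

Step 1: close the feedback loop around A1, A2
Step 2: close the feedback loop around [A1/(1-A1*A2)], A3
Step 3: sum the parallel branches A4, A5
Step 4: reduce the series chain [[A1/(1-A1*A2)]/(1+[A1/(1-A1*A2)]*A3)], (A4+A5), A6
Step 2: feedback.

Answer: feedback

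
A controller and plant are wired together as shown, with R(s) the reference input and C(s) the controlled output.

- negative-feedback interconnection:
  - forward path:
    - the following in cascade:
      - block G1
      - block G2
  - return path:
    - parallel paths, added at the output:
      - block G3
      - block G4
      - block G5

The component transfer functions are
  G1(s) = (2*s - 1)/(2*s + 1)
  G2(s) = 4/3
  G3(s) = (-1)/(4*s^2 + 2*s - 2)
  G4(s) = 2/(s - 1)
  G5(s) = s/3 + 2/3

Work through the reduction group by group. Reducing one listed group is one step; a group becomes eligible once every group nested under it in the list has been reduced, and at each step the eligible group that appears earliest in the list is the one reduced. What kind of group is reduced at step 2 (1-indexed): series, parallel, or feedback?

Reducing step by step:

[1] combine G1, G2 in series
[2] combine G3, G4, G5 in parallel
[3] close the feedback loop around (G1*G2), (G3+G4+G5)
At step 2 the group reduced is parallel.

Answer: parallel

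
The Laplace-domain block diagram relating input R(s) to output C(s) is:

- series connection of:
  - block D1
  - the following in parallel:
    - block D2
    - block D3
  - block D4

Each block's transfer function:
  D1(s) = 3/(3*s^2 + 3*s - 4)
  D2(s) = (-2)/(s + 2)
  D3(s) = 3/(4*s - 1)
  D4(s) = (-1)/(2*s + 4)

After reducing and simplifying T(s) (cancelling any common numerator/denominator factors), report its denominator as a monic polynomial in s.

Step 1: sum the parallel branches D2, D3: (8 - 5*s)/(4*s^2 + 7*s - 2)
Step 2: combine D1, (D2+D3), D4 in series: (15*s - 24)/(24*s^5 + 114*s^4 + 130*s^3 - 72*s^2 - 120*s + 32)
Step 2 gives the fully reduced T(s), with no common factor left to cancel. The denominator's leading coefficient is 24, so divide each of its coefficients by 24 to get the monic form.

Hence the answer: s^5 + 19*s^4/4 + 65*s^3/12 - 3*s^2 - 5*s + 4/3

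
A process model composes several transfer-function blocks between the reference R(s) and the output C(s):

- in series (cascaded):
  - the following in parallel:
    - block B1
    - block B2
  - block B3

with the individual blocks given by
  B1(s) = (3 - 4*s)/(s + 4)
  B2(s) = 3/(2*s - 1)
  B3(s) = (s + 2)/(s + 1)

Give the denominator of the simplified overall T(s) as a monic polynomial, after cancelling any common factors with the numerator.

First reduce the diagram to T(s).

Step 1 - parallel reduction of B1, B2: (-8*s^2 + 13*s + 9)/(2*s^2 + 7*s - 4)
Step 2 - multiply (B1+B2), B3 (series): (-8*s^3 - 3*s^2 + 35*s + 18)/(2*s^3 + 9*s^2 + 3*s - 4)
No further cancellation is possible in the step-2 result, so that is T(s). Its denominator becomes monic after dividing by the leading coefficient 2.

Answer: s^3 + 9*s^2/2 + 3*s/2 - 2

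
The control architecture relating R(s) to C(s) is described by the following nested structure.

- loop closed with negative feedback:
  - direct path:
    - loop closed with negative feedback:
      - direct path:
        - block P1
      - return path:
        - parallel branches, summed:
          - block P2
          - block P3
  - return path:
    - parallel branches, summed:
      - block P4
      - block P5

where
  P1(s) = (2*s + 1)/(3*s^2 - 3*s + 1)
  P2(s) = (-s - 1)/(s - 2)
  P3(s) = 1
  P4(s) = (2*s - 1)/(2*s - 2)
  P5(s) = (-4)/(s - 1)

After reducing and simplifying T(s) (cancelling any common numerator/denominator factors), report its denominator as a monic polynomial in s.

1. parallel reduction of P2, P3: (-3)/(s - 2)
2. close the feedback loop around P1, (P2+P3): (2*s^2 - 3*s - 2)/(3*s^3 - 9*s^2 + s - 5)
3. add P4, P5 (parallel): (2*s - 9)/(2*s - 2)
4. collapse the loop ([P1/(1+P1*(P2+P3))] forward, (P4+P5) return): (4*s^3 - 10*s^2 + 2*s + 4)/(6*s^4 - 20*s^3 - 4*s^2 + 11*s + 28)
T(s) is the step-4 result (common factors already cancelled). Leading coefficient of the denominator: 6. Divide through by 6 for the monic polynomial.

Final answer: s^4 - 10*s^3/3 - 2*s^2/3 + 11*s/6 + 14/3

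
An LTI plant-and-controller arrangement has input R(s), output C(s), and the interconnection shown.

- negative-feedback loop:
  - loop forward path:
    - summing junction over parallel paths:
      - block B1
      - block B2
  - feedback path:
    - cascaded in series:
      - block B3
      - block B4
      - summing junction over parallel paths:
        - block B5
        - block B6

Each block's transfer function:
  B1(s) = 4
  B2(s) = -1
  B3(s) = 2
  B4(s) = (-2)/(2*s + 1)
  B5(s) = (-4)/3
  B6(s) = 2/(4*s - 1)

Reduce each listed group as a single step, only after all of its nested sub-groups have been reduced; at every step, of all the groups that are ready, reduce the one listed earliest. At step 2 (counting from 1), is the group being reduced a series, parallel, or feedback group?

Reducing step by step:

(1) reduce the parallel group B1, B2
(2) reduce the parallel group B5, B6
(3) combine B3, B4, (B5+B6) in series
(4) reduce the feedback loop with forward (B1+B2) and return (B3*B4*(B5+B6))
So the answer for step 2 is parallel.

Answer: parallel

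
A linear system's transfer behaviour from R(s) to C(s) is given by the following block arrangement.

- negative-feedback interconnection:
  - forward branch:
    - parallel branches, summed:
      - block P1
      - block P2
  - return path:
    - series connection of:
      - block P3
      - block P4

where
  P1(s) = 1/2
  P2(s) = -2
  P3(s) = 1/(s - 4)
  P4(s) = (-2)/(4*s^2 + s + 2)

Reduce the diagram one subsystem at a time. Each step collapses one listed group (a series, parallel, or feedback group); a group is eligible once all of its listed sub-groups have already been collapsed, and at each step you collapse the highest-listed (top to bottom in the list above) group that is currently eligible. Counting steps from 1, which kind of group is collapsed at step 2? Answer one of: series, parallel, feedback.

(1) add P1, P2 (parallel)
(2) reduce the series chain P3, P4
(3) feedback reduction of (P1+P2), (P3*P4)
Step 2 collapses a series group.

Answer: series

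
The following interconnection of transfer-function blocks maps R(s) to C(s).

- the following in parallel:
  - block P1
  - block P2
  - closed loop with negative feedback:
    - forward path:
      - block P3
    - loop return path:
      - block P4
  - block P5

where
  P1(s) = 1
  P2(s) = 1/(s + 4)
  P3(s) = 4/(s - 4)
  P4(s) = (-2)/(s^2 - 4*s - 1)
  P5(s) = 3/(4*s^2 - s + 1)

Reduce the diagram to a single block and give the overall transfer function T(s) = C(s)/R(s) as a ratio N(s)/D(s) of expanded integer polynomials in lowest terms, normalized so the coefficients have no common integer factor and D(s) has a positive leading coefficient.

Step 1. collapse the loop (P3 forward, P4 return): (4*s^2 - 16*s - 4)/(s^3 - 8*s^2 + 15*s - 4)
Step 2. combine P1, P2, [P3/(1+P3*P4)], P5 in parallel; the result is T(s) itself (integer coefficients, no common factor, positive leading denominator coefficient)

Hence the answer: (4*s^6 + 3*s^5 - 97*s^4 + 26*s^3 - 223*s^2 + 207*s - 84)/(4*s^6 - 17*s^5 - 63*s^4 + 237*s^3 - 137*s^2 + 72*s - 16)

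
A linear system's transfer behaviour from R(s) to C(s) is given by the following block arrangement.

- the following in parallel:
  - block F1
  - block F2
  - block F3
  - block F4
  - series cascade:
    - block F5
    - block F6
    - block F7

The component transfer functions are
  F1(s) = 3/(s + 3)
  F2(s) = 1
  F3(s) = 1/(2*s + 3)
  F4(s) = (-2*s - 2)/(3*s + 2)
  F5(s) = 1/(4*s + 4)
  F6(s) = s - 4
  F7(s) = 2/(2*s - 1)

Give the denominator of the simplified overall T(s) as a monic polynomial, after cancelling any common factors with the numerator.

Answer: s^5 + 17*s^4/3 + 115*s^3/12 + 25*s^2/6 - 9*s/4 - 3/2

Working:
(1) series reduction of F5, F6, F7; result (s - 4)/(4*s^2 + 2*s - 2)
(2) reduce the parallel group F1, F2, F3, F4, (F5*F6*F7); result (8*s^5 + 130*s^4 + 299*s^3 + 75*s^2 - 232*s - 120)/(24*s^5 + 136*s^4 + 230*s^3 + 100*s^2 - 54*s - 36)
No further cancellation is possible in the step-2 result, so that is T(s). Its denominator becomes monic after dividing by the leading coefficient 24.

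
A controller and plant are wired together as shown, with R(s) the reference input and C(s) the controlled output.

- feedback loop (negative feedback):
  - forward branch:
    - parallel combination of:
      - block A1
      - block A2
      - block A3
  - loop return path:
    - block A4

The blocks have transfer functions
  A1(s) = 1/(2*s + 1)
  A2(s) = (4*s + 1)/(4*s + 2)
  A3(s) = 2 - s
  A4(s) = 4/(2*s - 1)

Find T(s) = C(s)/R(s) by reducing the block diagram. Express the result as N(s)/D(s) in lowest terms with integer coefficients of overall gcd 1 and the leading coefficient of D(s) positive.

The answer is (8*s^3 - 24*s^2 - 4*s + 7)/(8*s^2 - 40*s - 26).

Reasoning:
Step 1 - combine A1, A2, A3 in parallel = (-4*s^2 + 10*s + 7)/(4*s + 2)
Step 2 - apply the feedback formula to (A1+A2+A3), A4, which is the overall transfer function T(s) = C(s)/R(s) in lowest terms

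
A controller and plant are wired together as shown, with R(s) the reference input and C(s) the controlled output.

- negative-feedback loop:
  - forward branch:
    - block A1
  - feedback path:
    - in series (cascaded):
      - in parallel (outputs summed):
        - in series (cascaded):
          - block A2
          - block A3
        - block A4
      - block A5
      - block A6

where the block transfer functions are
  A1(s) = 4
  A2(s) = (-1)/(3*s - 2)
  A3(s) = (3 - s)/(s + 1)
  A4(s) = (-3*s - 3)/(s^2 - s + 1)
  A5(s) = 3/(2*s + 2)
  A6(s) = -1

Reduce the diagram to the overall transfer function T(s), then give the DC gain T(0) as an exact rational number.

1. reduce the series chain A2, A3 = (s - 3)/(3*s^2 + s - 2)
2. sum the parallel branches (A2*A3), A4 = (-8*s^3 - 16*s^2 + 7*s + 3)/(3*s^4 - 2*s^3 + 3*s - 2)
3. reduce the series chain ((A2*A3)+A4), A5, A6 = (24*s^3 + 48*s^2 - 21*s - 9)/(6*s^5 + 2*s^4 - 4*s^3 + 6*s^2 + 2*s - 4)
4. collapse the loop (A1 forward, (((A2*A3)+A4)*A5*A6) return) = (12*s^5 + 4*s^4 - 8*s^3 + 12*s^2 + 4*s - 8)/(3*s^5 + s^4 + 46*s^3 + 99*s^2 - 41*s - 20)
DC gain: substitute s = 0 into T(s) from step 4: T(0) = -8/(-20) = 2/5.

Answer: 2/5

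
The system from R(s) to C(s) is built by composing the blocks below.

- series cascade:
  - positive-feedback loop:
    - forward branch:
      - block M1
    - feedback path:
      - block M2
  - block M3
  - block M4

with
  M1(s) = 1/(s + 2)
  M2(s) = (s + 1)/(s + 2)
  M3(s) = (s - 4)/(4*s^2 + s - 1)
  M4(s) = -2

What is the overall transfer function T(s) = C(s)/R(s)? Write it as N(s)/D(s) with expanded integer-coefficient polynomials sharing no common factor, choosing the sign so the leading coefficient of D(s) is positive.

Answer: (-2*s^2 + 4*s + 16)/(4*s^4 + 13*s^3 + 14*s^2 - 3)

Working:
Step 1. close the feedback loop around M1, M2 -> (s + 2)/(s^2 + 3*s + 3)
Step 2. multiply [M1/(1-M1*M2)], M3, M4 (series); the result is T(s) itself (integer coefficients, no common factor, positive leading denominator coefficient)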